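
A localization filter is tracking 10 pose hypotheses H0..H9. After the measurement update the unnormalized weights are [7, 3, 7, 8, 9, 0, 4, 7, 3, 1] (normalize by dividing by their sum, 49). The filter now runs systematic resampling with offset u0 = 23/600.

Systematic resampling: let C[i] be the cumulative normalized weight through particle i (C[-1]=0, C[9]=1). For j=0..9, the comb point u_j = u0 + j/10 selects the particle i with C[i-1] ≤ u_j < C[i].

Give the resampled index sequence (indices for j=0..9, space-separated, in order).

0 0 2 2 3 4 4 6 7 8

C = [1/7, 10/49, 17/49, 25/49, 34/49, 34/49, 38/49, 45/49, 48/49, 1]
j=0: u_0=23/600 ∈ [0, 1/7) → index 0
j=1: u_1=83/600 ∈ [0, 1/7) → index 0
j=2: u_2=143/600 ∈ [10/49, 17/49) → index 2
j=3: u_3=203/600 ∈ [10/49, 17/49) → index 2
j=4: u_4=263/600 ∈ [17/49, 25/49) → index 3
j=5: u_5=323/600 ∈ [25/49, 34/49) → index 4
j=6: u_6=383/600 ∈ [25/49, 34/49) → index 4
j=7: u_7=443/600 ∈ [34/49, 38/49) → index 6
j=8: u_8=503/600 ∈ [38/49, 45/49) → index 7
j=9: u_9=563/600 ∈ [45/49, 48/49) → index 8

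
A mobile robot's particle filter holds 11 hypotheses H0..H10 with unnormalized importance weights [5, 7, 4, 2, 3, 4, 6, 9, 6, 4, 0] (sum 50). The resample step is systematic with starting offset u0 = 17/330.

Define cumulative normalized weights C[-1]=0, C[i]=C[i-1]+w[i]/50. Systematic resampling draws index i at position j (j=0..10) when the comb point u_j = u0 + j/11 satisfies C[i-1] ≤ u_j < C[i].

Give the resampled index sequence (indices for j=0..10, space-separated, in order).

0 1 1 3 4 6 6 7 7 8 9

C = [1/10, 6/25, 8/25, 9/25, 21/50, 1/2, 31/50, 4/5, 23/25, 1, 1]
j=0: u_0=17/330 ∈ [0, 1/10) → index 0
j=1: u_1=47/330 ∈ [1/10, 6/25) → index 1
j=2: u_2=7/30 ∈ [1/10, 6/25) → index 1
j=3: u_3=107/330 ∈ [8/25, 9/25) → index 3
j=4: u_4=137/330 ∈ [9/25, 21/50) → index 4
j=5: u_5=167/330 ∈ [1/2, 31/50) → index 6
j=6: u_6=197/330 ∈ [1/2, 31/50) → index 6
j=7: u_7=227/330 ∈ [31/50, 4/5) → index 7
j=8: u_8=257/330 ∈ [31/50, 4/5) → index 7
j=9: u_9=287/330 ∈ [4/5, 23/25) → index 8
j=10: u_10=317/330 ∈ [23/25, 1) → index 9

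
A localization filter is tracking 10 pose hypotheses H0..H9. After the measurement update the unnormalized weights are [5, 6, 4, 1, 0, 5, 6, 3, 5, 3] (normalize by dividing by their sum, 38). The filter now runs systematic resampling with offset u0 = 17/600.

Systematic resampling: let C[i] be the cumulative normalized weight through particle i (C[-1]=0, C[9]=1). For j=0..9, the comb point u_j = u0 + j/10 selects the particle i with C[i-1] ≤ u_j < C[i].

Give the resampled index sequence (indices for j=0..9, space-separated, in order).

0 0 1 2 5 5 6 7 8 9

C = [5/38, 11/38, 15/38, 8/19, 8/19, 21/38, 27/38, 15/19, 35/38, 1]
j=0: u_0=17/600 ∈ [0, 5/38) → index 0
j=1: u_1=77/600 ∈ [0, 5/38) → index 0
j=2: u_2=137/600 ∈ [5/38, 11/38) → index 1
j=3: u_3=197/600 ∈ [11/38, 15/38) → index 2
j=4: u_4=257/600 ∈ [8/19, 21/38) → index 5
j=5: u_5=317/600 ∈ [8/19, 21/38) → index 5
j=6: u_6=377/600 ∈ [21/38, 27/38) → index 6
j=7: u_7=437/600 ∈ [27/38, 15/19) → index 7
j=8: u_8=497/600 ∈ [15/19, 35/38) → index 8
j=9: u_9=557/600 ∈ [35/38, 1) → index 9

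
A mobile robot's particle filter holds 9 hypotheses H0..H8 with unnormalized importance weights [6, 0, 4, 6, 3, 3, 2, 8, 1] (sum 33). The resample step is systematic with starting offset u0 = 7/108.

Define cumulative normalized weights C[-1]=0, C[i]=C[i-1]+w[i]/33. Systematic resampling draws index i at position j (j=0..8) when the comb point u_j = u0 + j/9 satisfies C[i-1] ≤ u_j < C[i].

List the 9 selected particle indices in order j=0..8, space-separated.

0 0 2 3 4 5 7 7 7

C = [2/11, 2/11, 10/33, 16/33, 19/33, 2/3, 8/11, 32/33, 1]
j=0: u_0=7/108 ∈ [0, 2/11) → index 0
j=1: u_1=19/108 ∈ [0, 2/11) → index 0
j=2: u_2=31/108 ∈ [2/11, 10/33) → index 2
j=3: u_3=43/108 ∈ [10/33, 16/33) → index 3
j=4: u_4=55/108 ∈ [16/33, 19/33) → index 4
j=5: u_5=67/108 ∈ [19/33, 2/3) → index 5
j=6: u_6=79/108 ∈ [8/11, 32/33) → index 7
j=7: u_7=91/108 ∈ [8/11, 32/33) → index 7
j=8: u_8=103/108 ∈ [8/11, 32/33) → index 7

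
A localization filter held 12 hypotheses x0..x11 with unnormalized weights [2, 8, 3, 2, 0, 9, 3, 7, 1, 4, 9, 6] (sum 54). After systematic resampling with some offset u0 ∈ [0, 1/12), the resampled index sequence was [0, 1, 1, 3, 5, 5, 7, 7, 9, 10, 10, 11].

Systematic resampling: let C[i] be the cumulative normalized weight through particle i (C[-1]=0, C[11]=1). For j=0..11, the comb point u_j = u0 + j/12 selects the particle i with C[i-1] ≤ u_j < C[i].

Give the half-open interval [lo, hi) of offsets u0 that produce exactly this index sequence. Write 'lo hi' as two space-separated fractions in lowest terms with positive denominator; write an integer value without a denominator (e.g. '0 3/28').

C = [1/27, 5/27, 13/54, 5/18, 5/18, 4/9, 1/2, 17/27, 35/54, 13/18, 8/9, 1]
j=0 picked index 0: u0 ∈ [0, 1/27)
j=1 picked index 1: u0 ∈ [-5/108, 11/108)
j=2 picked index 1: u0 ∈ [-7/54, 1/54)
j=3 picked index 3: u0 ∈ [-1/108, 1/36)
j=4 picked index 5: u0 ∈ [-1/18, 1/9)
j=5 picked index 5: u0 ∈ [-5/36, 1/36)
j=6 picked index 7: u0 ∈ [0, 7/54)
j=7 picked index 7: u0 ∈ [-1/12, 5/108)
j=8 picked index 9: u0 ∈ [-1/54, 1/18)
j=9 picked index 10: u0 ∈ [-1/36, 5/36)
j=10 picked index 10: u0 ∈ [-1/9, 1/18)
j=11 picked index 11: u0 ∈ [-1/36, 1/12)
intersection: [0, 1/54)

0 1/54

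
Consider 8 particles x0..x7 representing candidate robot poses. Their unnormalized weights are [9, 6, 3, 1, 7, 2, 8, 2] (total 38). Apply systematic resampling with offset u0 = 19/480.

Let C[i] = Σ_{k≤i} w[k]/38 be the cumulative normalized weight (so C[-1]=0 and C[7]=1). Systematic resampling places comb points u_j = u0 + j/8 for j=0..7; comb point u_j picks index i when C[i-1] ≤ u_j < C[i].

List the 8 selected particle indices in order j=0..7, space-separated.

0 0 1 2 4 4 6 6

C = [9/38, 15/38, 9/19, 1/2, 13/19, 14/19, 18/19, 1]
j=0: u_0=19/480 ∈ [0, 9/38) → index 0
j=1: u_1=79/480 ∈ [0, 9/38) → index 0
j=2: u_2=139/480 ∈ [9/38, 15/38) → index 1
j=3: u_3=199/480 ∈ [15/38, 9/19) → index 2
j=4: u_4=259/480 ∈ [1/2, 13/19) → index 4
j=5: u_5=319/480 ∈ [1/2, 13/19) → index 4
j=6: u_6=379/480 ∈ [14/19, 18/19) → index 6
j=7: u_7=439/480 ∈ [14/19, 18/19) → index 6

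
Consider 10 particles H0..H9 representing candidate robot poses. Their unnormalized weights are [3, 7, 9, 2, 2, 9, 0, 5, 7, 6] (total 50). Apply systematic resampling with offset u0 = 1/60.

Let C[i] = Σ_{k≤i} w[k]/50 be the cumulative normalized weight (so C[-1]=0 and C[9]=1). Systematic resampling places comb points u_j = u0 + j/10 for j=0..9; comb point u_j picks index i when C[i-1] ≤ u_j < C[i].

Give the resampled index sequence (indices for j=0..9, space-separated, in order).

0 1 2 2 3 5 5 7 8 9

C = [3/50, 1/5, 19/50, 21/50, 23/50, 16/25, 16/25, 37/50, 22/25, 1]
j=0: u_0=1/60 ∈ [0, 3/50) → index 0
j=1: u_1=7/60 ∈ [3/50, 1/5) → index 1
j=2: u_2=13/60 ∈ [1/5, 19/50) → index 2
j=3: u_3=19/60 ∈ [1/5, 19/50) → index 2
j=4: u_4=5/12 ∈ [19/50, 21/50) → index 3
j=5: u_5=31/60 ∈ [23/50, 16/25) → index 5
j=6: u_6=37/60 ∈ [23/50, 16/25) → index 5
j=7: u_7=43/60 ∈ [16/25, 37/50) → index 7
j=8: u_8=49/60 ∈ [37/50, 22/25) → index 8
j=9: u_9=11/12 ∈ [22/25, 1) → index 9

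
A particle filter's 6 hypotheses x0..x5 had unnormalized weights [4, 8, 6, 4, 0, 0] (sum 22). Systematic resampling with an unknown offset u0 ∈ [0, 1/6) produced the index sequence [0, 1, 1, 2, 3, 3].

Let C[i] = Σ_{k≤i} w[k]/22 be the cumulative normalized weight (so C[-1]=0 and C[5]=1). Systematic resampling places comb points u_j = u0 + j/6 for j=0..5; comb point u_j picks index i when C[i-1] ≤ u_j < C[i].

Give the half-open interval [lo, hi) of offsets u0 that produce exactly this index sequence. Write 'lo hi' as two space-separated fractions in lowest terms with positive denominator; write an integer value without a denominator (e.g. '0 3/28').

5/33 1/6

C = [2/11, 6/11, 9/11, 1, 1, 1]
j=0 picked index 0: u0 ∈ [0, 2/11)
j=1 picked index 1: u0 ∈ [1/66, 25/66)
j=2 picked index 1: u0 ∈ [-5/33, 7/33)
j=3 picked index 2: u0 ∈ [1/22, 7/22)
j=4 picked index 3: u0 ∈ [5/33, 1/3)
j=5 picked index 3: u0 ∈ [-1/66, 1/6)
intersection: [5/33, 1/6)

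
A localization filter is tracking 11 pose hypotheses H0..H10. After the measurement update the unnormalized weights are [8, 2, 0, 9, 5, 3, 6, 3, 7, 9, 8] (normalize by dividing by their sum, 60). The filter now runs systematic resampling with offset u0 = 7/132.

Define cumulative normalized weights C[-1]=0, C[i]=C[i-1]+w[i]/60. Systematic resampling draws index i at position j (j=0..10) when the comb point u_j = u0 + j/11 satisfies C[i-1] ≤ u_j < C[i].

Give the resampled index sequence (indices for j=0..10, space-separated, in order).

0 1 3 4 5 6 7 8 9 10 10

C = [2/15, 1/6, 1/6, 19/60, 2/5, 9/20, 11/20, 3/5, 43/60, 13/15, 1]
j=0: u_0=7/132 ∈ [0, 2/15) → index 0
j=1: u_1=19/132 ∈ [2/15, 1/6) → index 1
j=2: u_2=31/132 ∈ [1/6, 19/60) → index 3
j=3: u_3=43/132 ∈ [19/60, 2/5) → index 4
j=4: u_4=5/12 ∈ [2/5, 9/20) → index 5
j=5: u_5=67/132 ∈ [9/20, 11/20) → index 6
j=6: u_6=79/132 ∈ [11/20, 3/5) → index 7
j=7: u_7=91/132 ∈ [3/5, 43/60) → index 8
j=8: u_8=103/132 ∈ [43/60, 13/15) → index 9
j=9: u_9=115/132 ∈ [13/15, 1) → index 10
j=10: u_10=127/132 ∈ [13/15, 1) → index 10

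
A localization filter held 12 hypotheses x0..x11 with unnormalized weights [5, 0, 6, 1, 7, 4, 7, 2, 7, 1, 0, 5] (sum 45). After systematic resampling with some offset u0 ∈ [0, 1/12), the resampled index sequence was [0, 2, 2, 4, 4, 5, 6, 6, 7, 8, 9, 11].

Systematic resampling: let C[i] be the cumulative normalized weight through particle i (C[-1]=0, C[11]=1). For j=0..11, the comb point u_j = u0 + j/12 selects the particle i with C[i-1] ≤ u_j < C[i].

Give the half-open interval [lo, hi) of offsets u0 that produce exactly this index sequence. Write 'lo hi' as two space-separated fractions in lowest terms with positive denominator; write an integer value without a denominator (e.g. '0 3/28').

1/30 2/45

C = [1/9, 1/9, 11/45, 4/15, 19/45, 23/45, 2/3, 32/45, 13/15, 8/9, 8/9, 1]
j=0 picked index 0: u0 ∈ [0, 1/9)
j=1 picked index 2: u0 ∈ [1/36, 29/180)
j=2 picked index 2: u0 ∈ [-1/18, 7/90)
j=3 picked index 4: u0 ∈ [1/60, 31/180)
j=4 picked index 4: u0 ∈ [-1/15, 4/45)
j=5 picked index 5: u0 ∈ [1/180, 17/180)
j=6 picked index 6: u0 ∈ [1/90, 1/6)
j=7 picked index 6: u0 ∈ [-13/180, 1/12)
j=8 picked index 7: u0 ∈ [0, 2/45)
j=9 picked index 8: u0 ∈ [-7/180, 7/60)
j=10 picked index 9: u0 ∈ [1/30, 1/18)
j=11 picked index 11: u0 ∈ [-1/36, 1/12)
intersection: [1/30, 2/45)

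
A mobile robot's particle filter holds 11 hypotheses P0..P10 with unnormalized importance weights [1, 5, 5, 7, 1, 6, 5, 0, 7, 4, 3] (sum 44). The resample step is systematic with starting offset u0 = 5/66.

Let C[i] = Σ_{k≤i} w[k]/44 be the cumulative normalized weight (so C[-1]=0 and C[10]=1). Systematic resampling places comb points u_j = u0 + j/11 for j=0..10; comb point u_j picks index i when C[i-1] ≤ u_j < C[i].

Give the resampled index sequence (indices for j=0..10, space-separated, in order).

1 2 3 3 5 5 6 8 8 9 10

C = [1/44, 3/22, 1/4, 9/22, 19/44, 25/44, 15/22, 15/22, 37/44, 41/44, 1]
j=0: u_0=5/66 ∈ [1/44, 3/22) → index 1
j=1: u_1=1/6 ∈ [3/22, 1/4) → index 2
j=2: u_2=17/66 ∈ [1/4, 9/22) → index 3
j=3: u_3=23/66 ∈ [1/4, 9/22) → index 3
j=4: u_4=29/66 ∈ [19/44, 25/44) → index 5
j=5: u_5=35/66 ∈ [19/44, 25/44) → index 5
j=6: u_6=41/66 ∈ [25/44, 15/22) → index 6
j=7: u_7=47/66 ∈ [15/22, 37/44) → index 8
j=8: u_8=53/66 ∈ [15/22, 37/44) → index 8
j=9: u_9=59/66 ∈ [37/44, 41/44) → index 9
j=10: u_10=65/66 ∈ [41/44, 1) → index 10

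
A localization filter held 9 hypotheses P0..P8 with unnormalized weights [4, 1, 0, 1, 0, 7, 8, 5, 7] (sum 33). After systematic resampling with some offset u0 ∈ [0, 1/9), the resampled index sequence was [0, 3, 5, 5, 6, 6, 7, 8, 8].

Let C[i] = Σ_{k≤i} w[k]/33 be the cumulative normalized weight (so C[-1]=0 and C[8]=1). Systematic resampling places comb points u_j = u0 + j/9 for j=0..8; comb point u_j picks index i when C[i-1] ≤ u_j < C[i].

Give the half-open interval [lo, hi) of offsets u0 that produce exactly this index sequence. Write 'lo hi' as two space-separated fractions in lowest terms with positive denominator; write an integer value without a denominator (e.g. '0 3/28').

4/99 2/33

C = [4/33, 5/33, 5/33, 2/11, 2/11, 13/33, 7/11, 26/33, 1]
j=0 picked index 0: u0 ∈ [0, 4/33)
j=1 picked index 3: u0 ∈ [4/99, 7/99)
j=2 picked index 5: u0 ∈ [-4/99, 17/99)
j=3 picked index 5: u0 ∈ [-5/33, 2/33)
j=4 picked index 6: u0 ∈ [-5/99, 19/99)
j=5 picked index 6: u0 ∈ [-16/99, 8/99)
j=6 picked index 7: u0 ∈ [-1/33, 4/33)
j=7 picked index 8: u0 ∈ [1/99, 2/9)
j=8 picked index 8: u0 ∈ [-10/99, 1/9)
intersection: [4/99, 2/33)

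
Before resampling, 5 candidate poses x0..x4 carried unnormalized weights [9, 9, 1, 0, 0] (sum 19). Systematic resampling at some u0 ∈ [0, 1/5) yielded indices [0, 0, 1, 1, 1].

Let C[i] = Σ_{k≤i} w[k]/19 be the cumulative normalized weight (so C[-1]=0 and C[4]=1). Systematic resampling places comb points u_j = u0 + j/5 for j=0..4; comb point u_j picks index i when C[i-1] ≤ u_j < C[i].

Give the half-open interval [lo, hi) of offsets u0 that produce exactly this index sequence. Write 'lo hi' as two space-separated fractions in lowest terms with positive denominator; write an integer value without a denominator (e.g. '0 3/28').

C = [9/19, 18/19, 1, 1, 1]
j=0 picked index 0: u0 ∈ [0, 9/19)
j=1 picked index 0: u0 ∈ [-1/5, 26/95)
j=2 picked index 1: u0 ∈ [7/95, 52/95)
j=3 picked index 1: u0 ∈ [-12/95, 33/95)
j=4 picked index 1: u0 ∈ [-31/95, 14/95)
intersection: [7/95, 14/95)

7/95 14/95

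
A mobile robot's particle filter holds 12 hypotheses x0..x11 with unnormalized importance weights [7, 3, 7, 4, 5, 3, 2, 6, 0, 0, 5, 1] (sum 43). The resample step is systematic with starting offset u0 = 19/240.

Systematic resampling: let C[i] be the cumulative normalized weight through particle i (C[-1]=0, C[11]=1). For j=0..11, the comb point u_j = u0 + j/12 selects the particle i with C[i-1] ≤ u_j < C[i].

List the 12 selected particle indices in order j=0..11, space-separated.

0 0 2 2 3 4 4 5 7 7 10 11

C = [7/43, 10/43, 17/43, 21/43, 26/43, 29/43, 31/43, 37/43, 37/43, 37/43, 42/43, 1]
j=0: u_0=19/240 ∈ [0, 7/43) → index 0
j=1: u_1=13/80 ∈ [0, 7/43) → index 0
j=2: u_2=59/240 ∈ [10/43, 17/43) → index 2
j=3: u_3=79/240 ∈ [10/43, 17/43) → index 2
j=4: u_4=33/80 ∈ [17/43, 21/43) → index 3
j=5: u_5=119/240 ∈ [21/43, 26/43) → index 4
j=6: u_6=139/240 ∈ [21/43, 26/43) → index 4
j=7: u_7=53/80 ∈ [26/43, 29/43) → index 5
j=8: u_8=179/240 ∈ [31/43, 37/43) → index 7
j=9: u_9=199/240 ∈ [31/43, 37/43) → index 7
j=10: u_10=73/80 ∈ [37/43, 42/43) → index 10
j=11: u_11=239/240 ∈ [42/43, 1) → index 11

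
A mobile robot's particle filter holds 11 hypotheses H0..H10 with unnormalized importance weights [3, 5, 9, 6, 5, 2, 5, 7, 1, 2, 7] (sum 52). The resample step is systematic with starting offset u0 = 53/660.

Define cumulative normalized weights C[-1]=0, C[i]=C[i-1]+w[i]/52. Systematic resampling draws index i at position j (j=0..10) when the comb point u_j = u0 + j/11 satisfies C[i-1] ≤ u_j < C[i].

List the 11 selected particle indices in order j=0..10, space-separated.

C = [3/52, 2/13, 17/52, 23/52, 7/13, 15/26, 35/52, 21/26, 43/52, 45/52, 1]
j=0: u_0=53/660 ∈ [3/52, 2/13) → index 1
j=1: u_1=113/660 ∈ [2/13, 17/52) → index 2
j=2: u_2=173/660 ∈ [2/13, 17/52) → index 2
j=3: u_3=233/660 ∈ [17/52, 23/52) → index 3
j=4: u_4=293/660 ∈ [23/52, 7/13) → index 4
j=5: u_5=353/660 ∈ [23/52, 7/13) → index 4
j=6: u_6=413/660 ∈ [15/26, 35/52) → index 6
j=7: u_7=43/60 ∈ [35/52, 21/26) → index 7
j=8: u_8=533/660 ∈ [35/52, 21/26) → index 7
j=9: u_9=593/660 ∈ [45/52, 1) → index 10
j=10: u_10=653/660 ∈ [45/52, 1) → index 10

1 2 2 3 4 4 6 7 7 10 10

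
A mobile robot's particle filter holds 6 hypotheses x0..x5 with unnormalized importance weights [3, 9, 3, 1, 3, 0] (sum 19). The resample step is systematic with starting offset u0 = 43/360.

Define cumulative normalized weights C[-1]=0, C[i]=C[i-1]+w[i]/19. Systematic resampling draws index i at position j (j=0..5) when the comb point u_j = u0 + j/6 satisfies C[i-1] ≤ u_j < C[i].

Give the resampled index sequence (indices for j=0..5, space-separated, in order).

0 1 1 1 2 4

C = [3/19, 12/19, 15/19, 16/19, 1, 1]
j=0: u_0=43/360 ∈ [0, 3/19) → index 0
j=1: u_1=103/360 ∈ [3/19, 12/19) → index 1
j=2: u_2=163/360 ∈ [3/19, 12/19) → index 1
j=3: u_3=223/360 ∈ [3/19, 12/19) → index 1
j=4: u_4=283/360 ∈ [12/19, 15/19) → index 2
j=5: u_5=343/360 ∈ [16/19, 1) → index 4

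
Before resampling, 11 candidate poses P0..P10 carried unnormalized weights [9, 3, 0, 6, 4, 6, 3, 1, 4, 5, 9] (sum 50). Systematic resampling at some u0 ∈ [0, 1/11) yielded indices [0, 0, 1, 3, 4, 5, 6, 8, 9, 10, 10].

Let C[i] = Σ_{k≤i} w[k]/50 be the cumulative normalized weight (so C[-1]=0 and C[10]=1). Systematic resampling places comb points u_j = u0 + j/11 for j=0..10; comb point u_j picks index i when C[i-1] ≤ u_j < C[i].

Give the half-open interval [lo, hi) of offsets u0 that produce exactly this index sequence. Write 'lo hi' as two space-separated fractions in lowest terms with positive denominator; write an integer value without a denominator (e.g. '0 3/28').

4/275 16/275

C = [9/50, 6/25, 6/25, 9/25, 11/25, 14/25, 31/50, 16/25, 18/25, 41/50, 1]
j=0 picked index 0: u0 ∈ [0, 9/50)
j=1 picked index 0: u0 ∈ [-1/11, 49/550)
j=2 picked index 1: u0 ∈ [-1/550, 16/275)
j=3 picked index 3: u0 ∈ [-9/275, 24/275)
j=4 picked index 4: u0 ∈ [-1/275, 21/275)
j=5 picked index 5: u0 ∈ [-4/275, 29/275)
j=6 picked index 6: u0 ∈ [4/275, 41/550)
j=7 picked index 8: u0 ∈ [1/275, 23/275)
j=8 picked index 9: u0 ∈ [-2/275, 51/550)
j=9 picked index 10: u0 ∈ [1/550, 2/11)
j=10 picked index 10: u0 ∈ [-49/550, 1/11)
intersection: [4/275, 16/275)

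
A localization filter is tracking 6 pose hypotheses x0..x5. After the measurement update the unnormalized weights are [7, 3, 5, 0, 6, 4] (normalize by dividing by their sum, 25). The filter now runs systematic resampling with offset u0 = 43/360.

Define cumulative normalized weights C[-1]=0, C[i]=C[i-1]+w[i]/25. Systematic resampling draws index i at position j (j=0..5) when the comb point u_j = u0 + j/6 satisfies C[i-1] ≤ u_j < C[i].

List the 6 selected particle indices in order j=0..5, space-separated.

0 1 2 4 4 5

C = [7/25, 2/5, 3/5, 3/5, 21/25, 1]
j=0: u_0=43/360 ∈ [0, 7/25) → index 0
j=1: u_1=103/360 ∈ [7/25, 2/5) → index 1
j=2: u_2=163/360 ∈ [2/5, 3/5) → index 2
j=3: u_3=223/360 ∈ [3/5, 21/25) → index 4
j=4: u_4=283/360 ∈ [3/5, 21/25) → index 4
j=5: u_5=343/360 ∈ [21/25, 1) → index 5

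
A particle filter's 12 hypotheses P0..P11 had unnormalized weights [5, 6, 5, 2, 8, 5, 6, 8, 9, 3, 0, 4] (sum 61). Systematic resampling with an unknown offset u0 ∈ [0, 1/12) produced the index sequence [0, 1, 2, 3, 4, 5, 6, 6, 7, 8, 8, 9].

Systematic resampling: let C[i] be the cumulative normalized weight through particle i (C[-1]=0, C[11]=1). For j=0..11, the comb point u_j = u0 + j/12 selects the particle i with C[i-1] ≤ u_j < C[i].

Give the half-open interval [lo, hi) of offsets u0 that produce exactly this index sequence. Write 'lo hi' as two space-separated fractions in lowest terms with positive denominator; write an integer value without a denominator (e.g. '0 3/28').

C = [5/61, 11/61, 16/61, 18/61, 26/61, 31/61, 37/61, 45/61, 54/61, 57/61, 57/61, 1]
j=0 picked index 0: u0 ∈ [0, 5/61)
j=1 picked index 1: u0 ∈ [-1/732, 71/732)
j=2 picked index 2: u0 ∈ [5/366, 35/366)
j=3 picked index 3: u0 ∈ [3/244, 11/244)
j=4 picked index 4: u0 ∈ [-7/183, 17/183)
j=5 picked index 5: u0 ∈ [7/732, 67/732)
j=6 picked index 6: u0 ∈ [1/122, 13/122)
j=7 picked index 6: u0 ∈ [-55/732, 17/732)
j=8 picked index 7: u0 ∈ [-11/183, 13/183)
j=9 picked index 8: u0 ∈ [-3/244, 33/244)
j=10 picked index 8: u0 ∈ [-35/366, 19/366)
j=11 picked index 9: u0 ∈ [-23/732, 13/732)
intersection: [5/366, 13/732)

5/366 13/732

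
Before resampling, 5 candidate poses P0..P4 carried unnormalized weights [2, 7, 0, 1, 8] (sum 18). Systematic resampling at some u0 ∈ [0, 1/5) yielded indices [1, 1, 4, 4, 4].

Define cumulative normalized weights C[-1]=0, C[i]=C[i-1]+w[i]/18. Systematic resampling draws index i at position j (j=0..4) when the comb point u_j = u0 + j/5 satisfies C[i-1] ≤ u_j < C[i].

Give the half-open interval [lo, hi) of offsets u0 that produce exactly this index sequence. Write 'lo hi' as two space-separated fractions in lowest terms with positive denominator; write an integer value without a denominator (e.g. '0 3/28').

C = [1/9, 1/2, 1/2, 5/9, 1]
j=0 picked index 1: u0 ∈ [1/9, 1/2)
j=1 picked index 1: u0 ∈ [-4/45, 3/10)
j=2 picked index 4: u0 ∈ [7/45, 3/5)
j=3 picked index 4: u0 ∈ [-2/45, 2/5)
j=4 picked index 4: u0 ∈ [-11/45, 1/5)
intersection: [7/45, 1/5)

7/45 1/5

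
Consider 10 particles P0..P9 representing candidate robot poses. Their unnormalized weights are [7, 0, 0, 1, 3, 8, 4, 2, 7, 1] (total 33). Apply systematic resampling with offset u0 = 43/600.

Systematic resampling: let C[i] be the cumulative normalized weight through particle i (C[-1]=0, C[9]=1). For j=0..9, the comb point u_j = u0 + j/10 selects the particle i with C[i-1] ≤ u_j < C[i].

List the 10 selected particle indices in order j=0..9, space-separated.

0 0 4 5 5 5 6 8 8 9

C = [7/33, 7/33, 7/33, 8/33, 1/3, 19/33, 23/33, 25/33, 32/33, 1]
j=0: u_0=43/600 ∈ [0, 7/33) → index 0
j=1: u_1=103/600 ∈ [0, 7/33) → index 0
j=2: u_2=163/600 ∈ [8/33, 1/3) → index 4
j=3: u_3=223/600 ∈ [1/3, 19/33) → index 5
j=4: u_4=283/600 ∈ [1/3, 19/33) → index 5
j=5: u_5=343/600 ∈ [1/3, 19/33) → index 5
j=6: u_6=403/600 ∈ [19/33, 23/33) → index 6
j=7: u_7=463/600 ∈ [25/33, 32/33) → index 8
j=8: u_8=523/600 ∈ [25/33, 32/33) → index 8
j=9: u_9=583/600 ∈ [32/33, 1) → index 9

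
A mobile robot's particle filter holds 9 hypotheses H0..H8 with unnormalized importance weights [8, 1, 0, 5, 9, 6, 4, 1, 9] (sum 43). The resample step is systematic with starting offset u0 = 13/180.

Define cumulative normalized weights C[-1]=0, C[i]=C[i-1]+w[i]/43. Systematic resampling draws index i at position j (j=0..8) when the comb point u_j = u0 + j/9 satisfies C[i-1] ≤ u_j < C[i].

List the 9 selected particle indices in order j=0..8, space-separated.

C = [8/43, 9/43, 9/43, 14/43, 23/43, 29/43, 33/43, 34/43, 1]
j=0: u_0=13/180 ∈ [0, 8/43) → index 0
j=1: u_1=11/60 ∈ [0, 8/43) → index 0
j=2: u_2=53/180 ∈ [9/43, 14/43) → index 3
j=3: u_3=73/180 ∈ [14/43, 23/43) → index 4
j=4: u_4=31/60 ∈ [14/43, 23/43) → index 4
j=5: u_5=113/180 ∈ [23/43, 29/43) → index 5
j=6: u_6=133/180 ∈ [29/43, 33/43) → index 6
j=7: u_7=17/20 ∈ [34/43, 1) → index 8
j=8: u_8=173/180 ∈ [34/43, 1) → index 8

0 0 3 4 4 5 6 8 8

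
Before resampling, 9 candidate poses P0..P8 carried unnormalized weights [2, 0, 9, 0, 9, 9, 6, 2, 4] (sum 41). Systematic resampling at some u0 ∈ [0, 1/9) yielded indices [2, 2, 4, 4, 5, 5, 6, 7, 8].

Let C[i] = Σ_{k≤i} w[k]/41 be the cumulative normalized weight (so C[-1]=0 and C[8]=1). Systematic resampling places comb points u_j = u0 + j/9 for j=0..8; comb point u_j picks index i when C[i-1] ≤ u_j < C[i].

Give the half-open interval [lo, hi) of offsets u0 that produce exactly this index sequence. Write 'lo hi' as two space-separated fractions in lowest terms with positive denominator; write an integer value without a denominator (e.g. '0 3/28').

C = [2/41, 2/41, 11/41, 11/41, 20/41, 29/41, 35/41, 37/41, 1]
j=0 picked index 2: u0 ∈ [2/41, 11/41)
j=1 picked index 2: u0 ∈ [-23/369, 58/369)
j=2 picked index 4: u0 ∈ [17/369, 98/369)
j=3 picked index 4: u0 ∈ [-8/123, 19/123)
j=4 picked index 5: u0 ∈ [16/369, 97/369)
j=5 picked index 5: u0 ∈ [-25/369, 56/369)
j=6 picked index 6: u0 ∈ [5/123, 23/123)
j=7 picked index 7: u0 ∈ [28/369, 46/369)
j=8 picked index 8: u0 ∈ [5/369, 1/9)
intersection: [28/369, 1/9)

28/369 1/9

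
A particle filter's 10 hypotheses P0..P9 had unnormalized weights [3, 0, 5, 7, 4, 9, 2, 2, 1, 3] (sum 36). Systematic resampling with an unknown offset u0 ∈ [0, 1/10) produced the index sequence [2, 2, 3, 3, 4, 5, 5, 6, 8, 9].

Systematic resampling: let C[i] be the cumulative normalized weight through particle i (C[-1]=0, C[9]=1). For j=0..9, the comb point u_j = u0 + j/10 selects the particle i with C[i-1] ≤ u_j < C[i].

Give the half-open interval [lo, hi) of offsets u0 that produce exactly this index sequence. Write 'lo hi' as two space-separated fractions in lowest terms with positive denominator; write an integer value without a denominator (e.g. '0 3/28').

C = [1/12, 1/12, 2/9, 5/12, 19/36, 7/9, 5/6, 8/9, 11/12, 1]
j=0 picked index 2: u0 ∈ [1/12, 2/9)
j=1 picked index 2: u0 ∈ [-1/60, 11/90)
j=2 picked index 3: u0 ∈ [1/45, 13/60)
j=3 picked index 3: u0 ∈ [-7/90, 7/60)
j=4 picked index 4: u0 ∈ [1/60, 23/180)
j=5 picked index 5: u0 ∈ [1/36, 5/18)
j=6 picked index 5: u0 ∈ [-13/180, 8/45)
j=7 picked index 6: u0 ∈ [7/90, 2/15)
j=8 picked index 8: u0 ∈ [4/45, 7/60)
j=9 picked index 9: u0 ∈ [1/60, 1/10)
intersection: [4/45, 1/10)

4/45 1/10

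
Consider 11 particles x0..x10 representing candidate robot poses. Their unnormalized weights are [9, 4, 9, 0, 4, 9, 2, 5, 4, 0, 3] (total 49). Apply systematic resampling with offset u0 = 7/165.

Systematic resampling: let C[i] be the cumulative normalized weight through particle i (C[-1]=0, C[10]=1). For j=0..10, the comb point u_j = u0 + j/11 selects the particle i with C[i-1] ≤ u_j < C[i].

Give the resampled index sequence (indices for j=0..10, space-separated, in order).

0 0 1 2 2 4 5 5 7 8 10

C = [9/49, 13/49, 22/49, 22/49, 26/49, 5/7, 37/49, 6/7, 46/49, 46/49, 1]
j=0: u_0=7/165 ∈ [0, 9/49) → index 0
j=1: u_1=2/15 ∈ [0, 9/49) → index 0
j=2: u_2=37/165 ∈ [9/49, 13/49) → index 1
j=3: u_3=52/165 ∈ [13/49, 22/49) → index 2
j=4: u_4=67/165 ∈ [13/49, 22/49) → index 2
j=5: u_5=82/165 ∈ [22/49, 26/49) → index 4
j=6: u_6=97/165 ∈ [26/49, 5/7) → index 5
j=7: u_7=112/165 ∈ [26/49, 5/7) → index 5
j=8: u_8=127/165 ∈ [37/49, 6/7) → index 7
j=9: u_9=142/165 ∈ [6/7, 46/49) → index 8
j=10: u_10=157/165 ∈ [46/49, 1) → index 10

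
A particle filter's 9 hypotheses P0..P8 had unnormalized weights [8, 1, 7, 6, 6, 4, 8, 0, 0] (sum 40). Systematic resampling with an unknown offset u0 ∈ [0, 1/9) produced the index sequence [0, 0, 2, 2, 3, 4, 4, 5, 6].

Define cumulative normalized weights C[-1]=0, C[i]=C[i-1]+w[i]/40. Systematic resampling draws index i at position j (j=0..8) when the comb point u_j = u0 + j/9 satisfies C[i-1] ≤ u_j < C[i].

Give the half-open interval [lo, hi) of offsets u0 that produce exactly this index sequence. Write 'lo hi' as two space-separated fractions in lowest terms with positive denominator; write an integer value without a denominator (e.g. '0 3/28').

C = [1/5, 9/40, 2/5, 11/20, 7/10, 4/5, 1, 1, 1]
j=0 picked index 0: u0 ∈ [0, 1/5)
j=1 picked index 0: u0 ∈ [-1/9, 4/45)
j=2 picked index 2: u0 ∈ [1/360, 8/45)
j=3 picked index 2: u0 ∈ [-13/120, 1/15)
j=4 picked index 3: u0 ∈ [-2/45, 19/180)
j=5 picked index 4: u0 ∈ [-1/180, 13/90)
j=6 picked index 4: u0 ∈ [-7/60, 1/30)
j=7 picked index 5: u0 ∈ [-7/90, 1/45)
j=8 picked index 6: u0 ∈ [-4/45, 1/9)
intersection: [1/360, 1/45)

1/360 1/45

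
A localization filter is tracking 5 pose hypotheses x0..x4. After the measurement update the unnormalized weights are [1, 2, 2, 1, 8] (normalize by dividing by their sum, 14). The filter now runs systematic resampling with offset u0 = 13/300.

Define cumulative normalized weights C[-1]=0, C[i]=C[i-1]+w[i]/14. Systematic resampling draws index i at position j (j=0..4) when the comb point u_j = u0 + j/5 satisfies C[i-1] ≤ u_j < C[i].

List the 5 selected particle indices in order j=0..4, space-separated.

0 2 4 4 4

C = [1/14, 3/14, 5/14, 3/7, 1]
j=0: u_0=13/300 ∈ [0, 1/14) → index 0
j=1: u_1=73/300 ∈ [3/14, 5/14) → index 2
j=2: u_2=133/300 ∈ [3/7, 1) → index 4
j=3: u_3=193/300 ∈ [3/7, 1) → index 4
j=4: u_4=253/300 ∈ [3/7, 1) → index 4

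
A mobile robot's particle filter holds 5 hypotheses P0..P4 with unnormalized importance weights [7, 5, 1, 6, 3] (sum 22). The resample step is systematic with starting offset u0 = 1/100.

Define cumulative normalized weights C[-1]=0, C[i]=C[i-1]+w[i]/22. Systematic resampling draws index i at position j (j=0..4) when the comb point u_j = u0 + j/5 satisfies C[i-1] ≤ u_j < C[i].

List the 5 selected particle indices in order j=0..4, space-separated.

C = [7/22, 6/11, 13/22, 19/22, 1]
j=0: u_0=1/100 ∈ [0, 7/22) → index 0
j=1: u_1=21/100 ∈ [0, 7/22) → index 0
j=2: u_2=41/100 ∈ [7/22, 6/11) → index 1
j=3: u_3=61/100 ∈ [13/22, 19/22) → index 3
j=4: u_4=81/100 ∈ [13/22, 19/22) → index 3

0 0 1 3 3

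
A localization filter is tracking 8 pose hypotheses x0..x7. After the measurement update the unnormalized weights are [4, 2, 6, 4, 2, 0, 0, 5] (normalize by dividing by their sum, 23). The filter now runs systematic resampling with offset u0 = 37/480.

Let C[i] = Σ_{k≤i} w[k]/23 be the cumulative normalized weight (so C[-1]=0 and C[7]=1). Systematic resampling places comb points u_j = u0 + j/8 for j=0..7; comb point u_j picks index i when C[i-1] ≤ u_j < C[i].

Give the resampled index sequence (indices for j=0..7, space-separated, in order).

0 1 2 2 3 4 7 7

C = [4/23, 6/23, 12/23, 16/23, 18/23, 18/23, 18/23, 1]
j=0: u_0=37/480 ∈ [0, 4/23) → index 0
j=1: u_1=97/480 ∈ [4/23, 6/23) → index 1
j=2: u_2=157/480 ∈ [6/23, 12/23) → index 2
j=3: u_3=217/480 ∈ [6/23, 12/23) → index 2
j=4: u_4=277/480 ∈ [12/23, 16/23) → index 3
j=5: u_5=337/480 ∈ [16/23, 18/23) → index 4
j=6: u_6=397/480 ∈ [18/23, 1) → index 7
j=7: u_7=457/480 ∈ [18/23, 1) → index 7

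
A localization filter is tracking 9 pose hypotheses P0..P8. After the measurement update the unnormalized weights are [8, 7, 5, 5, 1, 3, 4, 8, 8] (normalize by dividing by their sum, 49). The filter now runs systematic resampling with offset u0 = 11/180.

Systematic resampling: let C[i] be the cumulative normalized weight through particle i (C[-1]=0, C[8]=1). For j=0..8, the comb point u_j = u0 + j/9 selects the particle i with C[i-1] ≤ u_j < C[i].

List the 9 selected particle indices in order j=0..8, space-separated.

C = [8/49, 15/49, 20/49, 25/49, 26/49, 29/49, 33/49, 41/49, 1]
j=0: u_0=11/180 ∈ [0, 8/49) → index 0
j=1: u_1=31/180 ∈ [8/49, 15/49) → index 1
j=2: u_2=17/60 ∈ [8/49, 15/49) → index 1
j=3: u_3=71/180 ∈ [15/49, 20/49) → index 2
j=4: u_4=91/180 ∈ [20/49, 25/49) → index 3
j=5: u_5=37/60 ∈ [29/49, 33/49) → index 6
j=6: u_6=131/180 ∈ [33/49, 41/49) → index 7
j=7: u_7=151/180 ∈ [41/49, 1) → index 8
j=8: u_8=19/20 ∈ [41/49, 1) → index 8

0 1 1 2 3 6 7 8 8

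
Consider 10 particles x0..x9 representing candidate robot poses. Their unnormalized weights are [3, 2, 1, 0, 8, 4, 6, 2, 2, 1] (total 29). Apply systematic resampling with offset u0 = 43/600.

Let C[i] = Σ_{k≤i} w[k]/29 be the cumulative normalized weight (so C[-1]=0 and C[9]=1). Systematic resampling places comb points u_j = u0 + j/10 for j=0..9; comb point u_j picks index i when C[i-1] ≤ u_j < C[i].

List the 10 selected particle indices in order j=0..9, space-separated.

C = [3/29, 5/29, 6/29, 6/29, 14/29, 18/29, 24/29, 26/29, 28/29, 1]
j=0: u_0=43/600 ∈ [0, 3/29) → index 0
j=1: u_1=103/600 ∈ [3/29, 5/29) → index 1
j=2: u_2=163/600 ∈ [6/29, 14/29) → index 4
j=3: u_3=223/600 ∈ [6/29, 14/29) → index 4
j=4: u_4=283/600 ∈ [6/29, 14/29) → index 4
j=5: u_5=343/600 ∈ [14/29, 18/29) → index 5
j=6: u_6=403/600 ∈ [18/29, 24/29) → index 6
j=7: u_7=463/600 ∈ [18/29, 24/29) → index 6
j=8: u_8=523/600 ∈ [24/29, 26/29) → index 7
j=9: u_9=583/600 ∈ [28/29, 1) → index 9

0 1 4 4 4 5 6 6 7 9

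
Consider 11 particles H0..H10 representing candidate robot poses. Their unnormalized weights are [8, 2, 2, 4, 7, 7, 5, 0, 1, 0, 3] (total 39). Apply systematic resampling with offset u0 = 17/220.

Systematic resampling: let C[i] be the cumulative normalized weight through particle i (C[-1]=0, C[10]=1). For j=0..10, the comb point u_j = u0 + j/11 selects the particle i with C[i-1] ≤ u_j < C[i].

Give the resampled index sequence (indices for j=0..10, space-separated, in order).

0 0 2 3 4 4 5 5 6 6 10

C = [8/39, 10/39, 4/13, 16/39, 23/39, 10/13, 35/39, 35/39, 12/13, 12/13, 1]
j=0: u_0=17/220 ∈ [0, 8/39) → index 0
j=1: u_1=37/220 ∈ [0, 8/39) → index 0
j=2: u_2=57/220 ∈ [10/39, 4/13) → index 2
j=3: u_3=7/20 ∈ [4/13, 16/39) → index 3
j=4: u_4=97/220 ∈ [16/39, 23/39) → index 4
j=5: u_5=117/220 ∈ [16/39, 23/39) → index 4
j=6: u_6=137/220 ∈ [23/39, 10/13) → index 5
j=7: u_7=157/220 ∈ [23/39, 10/13) → index 5
j=8: u_8=177/220 ∈ [10/13, 35/39) → index 6
j=9: u_9=197/220 ∈ [10/13, 35/39) → index 6
j=10: u_10=217/220 ∈ [12/13, 1) → index 10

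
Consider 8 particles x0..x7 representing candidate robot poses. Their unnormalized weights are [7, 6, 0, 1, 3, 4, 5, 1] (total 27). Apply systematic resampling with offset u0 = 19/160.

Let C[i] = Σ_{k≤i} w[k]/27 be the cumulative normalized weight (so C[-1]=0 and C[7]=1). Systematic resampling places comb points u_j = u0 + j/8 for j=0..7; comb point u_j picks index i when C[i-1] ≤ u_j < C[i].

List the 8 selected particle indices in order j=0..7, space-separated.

C = [7/27, 13/27, 13/27, 14/27, 17/27, 7/9, 26/27, 1]
j=0: u_0=19/160 ∈ [0, 7/27) → index 0
j=1: u_1=39/160 ∈ [0, 7/27) → index 0
j=2: u_2=59/160 ∈ [7/27, 13/27) → index 1
j=3: u_3=79/160 ∈ [13/27, 14/27) → index 3
j=4: u_4=99/160 ∈ [14/27, 17/27) → index 4
j=5: u_5=119/160 ∈ [17/27, 7/9) → index 5
j=6: u_6=139/160 ∈ [7/9, 26/27) → index 6
j=7: u_7=159/160 ∈ [26/27, 1) → index 7

0 0 1 3 4 5 6 7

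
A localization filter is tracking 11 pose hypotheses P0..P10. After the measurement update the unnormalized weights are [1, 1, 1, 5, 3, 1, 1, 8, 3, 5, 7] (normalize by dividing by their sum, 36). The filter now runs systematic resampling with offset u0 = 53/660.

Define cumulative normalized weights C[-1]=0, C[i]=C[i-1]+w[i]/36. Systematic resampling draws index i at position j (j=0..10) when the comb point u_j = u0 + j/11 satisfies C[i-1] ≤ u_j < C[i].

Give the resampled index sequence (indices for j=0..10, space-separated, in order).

C = [1/36, 1/18, 1/12, 2/9, 11/36, 1/3, 13/36, 7/12, 2/3, 29/36, 1]
j=0: u_0=53/660 ∈ [1/18, 1/12) → index 2
j=1: u_1=113/660 ∈ [1/12, 2/9) → index 3
j=2: u_2=173/660 ∈ [2/9, 11/36) → index 4
j=3: u_3=233/660 ∈ [1/3, 13/36) → index 6
j=4: u_4=293/660 ∈ [13/36, 7/12) → index 7
j=5: u_5=353/660 ∈ [13/36, 7/12) → index 7
j=6: u_6=413/660 ∈ [7/12, 2/3) → index 8
j=7: u_7=43/60 ∈ [2/3, 29/36) → index 9
j=8: u_8=533/660 ∈ [29/36, 1) → index 10
j=9: u_9=593/660 ∈ [29/36, 1) → index 10
j=10: u_10=653/660 ∈ [29/36, 1) → index 10

2 3 4 6 7 7 8 9 10 10 10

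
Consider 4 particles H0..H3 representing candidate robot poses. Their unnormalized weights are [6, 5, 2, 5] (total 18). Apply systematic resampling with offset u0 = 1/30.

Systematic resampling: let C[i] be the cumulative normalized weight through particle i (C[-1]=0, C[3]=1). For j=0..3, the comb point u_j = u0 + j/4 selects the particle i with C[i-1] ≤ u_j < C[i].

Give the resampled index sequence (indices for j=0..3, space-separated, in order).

0 0 1 3

C = [1/3, 11/18, 13/18, 1]
j=0: u_0=1/30 ∈ [0, 1/3) → index 0
j=1: u_1=17/60 ∈ [0, 1/3) → index 0
j=2: u_2=8/15 ∈ [1/3, 11/18) → index 1
j=3: u_3=47/60 ∈ [13/18, 1) → index 3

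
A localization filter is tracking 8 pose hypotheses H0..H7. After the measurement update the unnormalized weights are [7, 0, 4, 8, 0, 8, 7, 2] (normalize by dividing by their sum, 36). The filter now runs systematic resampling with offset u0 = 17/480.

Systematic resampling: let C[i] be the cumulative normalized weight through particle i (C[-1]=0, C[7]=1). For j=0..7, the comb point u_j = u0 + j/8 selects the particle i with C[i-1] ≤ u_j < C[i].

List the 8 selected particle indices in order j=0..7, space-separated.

C = [7/36, 7/36, 11/36, 19/36, 19/36, 3/4, 17/18, 1]
j=0: u_0=17/480 ∈ [0, 7/36) → index 0
j=1: u_1=77/480 ∈ [0, 7/36) → index 0
j=2: u_2=137/480 ∈ [7/36, 11/36) → index 2
j=3: u_3=197/480 ∈ [11/36, 19/36) → index 3
j=4: u_4=257/480 ∈ [19/36, 3/4) → index 5
j=5: u_5=317/480 ∈ [19/36, 3/4) → index 5
j=6: u_6=377/480 ∈ [3/4, 17/18) → index 6
j=7: u_7=437/480 ∈ [3/4, 17/18) → index 6

0 0 2 3 5 5 6 6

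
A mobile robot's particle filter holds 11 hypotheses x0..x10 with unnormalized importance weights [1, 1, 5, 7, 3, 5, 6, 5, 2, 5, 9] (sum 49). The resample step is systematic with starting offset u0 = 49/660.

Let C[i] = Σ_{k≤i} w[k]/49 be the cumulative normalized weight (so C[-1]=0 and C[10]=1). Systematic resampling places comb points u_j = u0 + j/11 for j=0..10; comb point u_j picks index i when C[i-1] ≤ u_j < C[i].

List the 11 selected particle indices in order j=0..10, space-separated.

C = [1/49, 2/49, 1/7, 2/7, 17/49, 22/49, 4/7, 33/49, 5/7, 40/49, 1]
j=0: u_0=49/660 ∈ [2/49, 1/7) → index 2
j=1: u_1=109/660 ∈ [1/7, 2/7) → index 3
j=2: u_2=169/660 ∈ [1/7, 2/7) → index 3
j=3: u_3=229/660 ∈ [17/49, 22/49) → index 5
j=4: u_4=289/660 ∈ [17/49, 22/49) → index 5
j=5: u_5=349/660 ∈ [22/49, 4/7) → index 6
j=6: u_6=409/660 ∈ [4/7, 33/49) → index 7
j=7: u_7=469/660 ∈ [33/49, 5/7) → index 8
j=8: u_8=529/660 ∈ [5/7, 40/49) → index 9
j=9: u_9=589/660 ∈ [40/49, 1) → index 10
j=10: u_10=59/60 ∈ [40/49, 1) → index 10

2 3 3 5 5 6 7 8 9 10 10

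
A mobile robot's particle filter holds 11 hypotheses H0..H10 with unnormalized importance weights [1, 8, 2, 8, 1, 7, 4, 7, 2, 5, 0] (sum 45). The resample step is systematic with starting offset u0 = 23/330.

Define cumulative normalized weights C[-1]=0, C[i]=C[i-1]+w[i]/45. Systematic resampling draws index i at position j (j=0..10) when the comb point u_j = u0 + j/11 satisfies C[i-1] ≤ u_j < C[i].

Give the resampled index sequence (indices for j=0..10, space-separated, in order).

C = [1/45, 1/5, 11/45, 19/45, 4/9, 3/5, 31/45, 38/45, 8/9, 1, 1]
j=0: u_0=23/330 ∈ [1/45, 1/5) → index 1
j=1: u_1=53/330 ∈ [1/45, 1/5) → index 1
j=2: u_2=83/330 ∈ [11/45, 19/45) → index 3
j=3: u_3=113/330 ∈ [11/45, 19/45) → index 3
j=4: u_4=13/30 ∈ [19/45, 4/9) → index 4
j=5: u_5=173/330 ∈ [4/9, 3/5) → index 5
j=6: u_6=203/330 ∈ [3/5, 31/45) → index 6
j=7: u_7=233/330 ∈ [31/45, 38/45) → index 7
j=8: u_8=263/330 ∈ [31/45, 38/45) → index 7
j=9: u_9=293/330 ∈ [38/45, 8/9) → index 8
j=10: u_10=323/330 ∈ [8/9, 1) → index 9

1 1 3 3 4 5 6 7 7 8 9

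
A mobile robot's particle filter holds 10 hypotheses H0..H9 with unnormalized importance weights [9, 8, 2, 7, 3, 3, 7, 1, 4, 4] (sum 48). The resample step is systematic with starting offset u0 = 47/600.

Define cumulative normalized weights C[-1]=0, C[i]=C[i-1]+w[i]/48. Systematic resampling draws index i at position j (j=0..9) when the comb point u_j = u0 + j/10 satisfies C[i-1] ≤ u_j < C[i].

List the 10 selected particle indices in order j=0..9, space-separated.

C = [3/16, 17/48, 19/48, 13/24, 29/48, 2/3, 13/16, 5/6, 11/12, 1]
j=0: u_0=47/600 ∈ [0, 3/16) → index 0
j=1: u_1=107/600 ∈ [0, 3/16) → index 0
j=2: u_2=167/600 ∈ [3/16, 17/48) → index 1
j=3: u_3=227/600 ∈ [17/48, 19/48) → index 2
j=4: u_4=287/600 ∈ [19/48, 13/24) → index 3
j=5: u_5=347/600 ∈ [13/24, 29/48) → index 4
j=6: u_6=407/600 ∈ [2/3, 13/16) → index 6
j=7: u_7=467/600 ∈ [2/3, 13/16) → index 6
j=8: u_8=527/600 ∈ [5/6, 11/12) → index 8
j=9: u_9=587/600 ∈ [11/12, 1) → index 9

0 0 1 2 3 4 6 6 8 9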